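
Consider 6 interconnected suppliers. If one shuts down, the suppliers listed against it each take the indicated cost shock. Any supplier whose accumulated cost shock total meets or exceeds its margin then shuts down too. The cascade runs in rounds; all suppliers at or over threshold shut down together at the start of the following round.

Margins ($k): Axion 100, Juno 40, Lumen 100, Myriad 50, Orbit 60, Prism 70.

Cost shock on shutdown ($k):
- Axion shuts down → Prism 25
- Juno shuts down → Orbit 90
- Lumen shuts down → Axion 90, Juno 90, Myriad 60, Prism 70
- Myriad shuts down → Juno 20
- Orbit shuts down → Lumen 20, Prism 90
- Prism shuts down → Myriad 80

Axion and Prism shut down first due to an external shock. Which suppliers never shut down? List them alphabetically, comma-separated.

Round 1 — Axion, Prism shut down (initial).
  Myriad: +80 → 80 ≥ 50
Round 2 — Myriad shuts down.
  Juno: +20 → 20 < 40
No further shutdowns.

Juno, Lumen, Orbit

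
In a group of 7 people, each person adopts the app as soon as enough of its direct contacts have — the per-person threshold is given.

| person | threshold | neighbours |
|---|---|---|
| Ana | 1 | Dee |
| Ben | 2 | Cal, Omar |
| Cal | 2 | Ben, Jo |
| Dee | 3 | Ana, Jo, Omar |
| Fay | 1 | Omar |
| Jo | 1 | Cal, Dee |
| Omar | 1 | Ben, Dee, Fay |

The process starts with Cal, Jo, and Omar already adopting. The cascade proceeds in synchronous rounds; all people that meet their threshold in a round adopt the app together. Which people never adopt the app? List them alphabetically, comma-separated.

Round 1 — Cal, Jo, Omar adopt the app (initial).
Round 2 — checking thresholds:
  Ben: 2 of 2 neighbours ≥ 2, adopts the app.
  Dee: 2 of 3 neighbours < 3, holds.
  Fay: 1 of 1 neighbours ≥ 1, adopts the app.
Round 3 — no new adoptions; cascade stops.

Ana, Dee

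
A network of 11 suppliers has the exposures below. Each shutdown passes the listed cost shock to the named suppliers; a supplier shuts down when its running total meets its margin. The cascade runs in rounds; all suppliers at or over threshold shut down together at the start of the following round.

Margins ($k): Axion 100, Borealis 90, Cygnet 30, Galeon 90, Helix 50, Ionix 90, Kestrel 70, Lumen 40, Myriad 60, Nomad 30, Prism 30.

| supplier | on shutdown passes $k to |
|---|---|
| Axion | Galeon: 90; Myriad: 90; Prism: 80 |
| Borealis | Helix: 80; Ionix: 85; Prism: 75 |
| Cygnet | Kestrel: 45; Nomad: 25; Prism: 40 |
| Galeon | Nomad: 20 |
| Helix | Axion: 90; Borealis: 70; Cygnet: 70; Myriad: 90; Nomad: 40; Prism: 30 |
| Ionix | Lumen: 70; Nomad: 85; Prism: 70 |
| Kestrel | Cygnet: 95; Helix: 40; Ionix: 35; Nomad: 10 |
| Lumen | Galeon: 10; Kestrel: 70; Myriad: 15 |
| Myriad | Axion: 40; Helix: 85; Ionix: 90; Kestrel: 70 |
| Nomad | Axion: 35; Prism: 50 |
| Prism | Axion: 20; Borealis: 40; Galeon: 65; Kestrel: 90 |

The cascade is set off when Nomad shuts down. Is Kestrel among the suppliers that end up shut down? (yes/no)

Round 1 — Nomad shuts down (initial).
  Axion: +35 → 35 < 100
  Prism: +50 → 50 ≥ 30
Round 2 — Prism shuts down.
  Axion: +20 → 55 < 100
  Borealis: +40 → 40 < 90
  Galeon: +65 → 65 < 90
  Kestrel: +90 → 90 ≥ 70
Round 3 — Kestrel shuts down.
  Cygnet: +95 → 95 ≥ 30
  Helix: +40 → 40 < 50
  Ionix: +35 → 35 < 90
Round 4 — Cygnet shuts down.
No further shutdowns.

yes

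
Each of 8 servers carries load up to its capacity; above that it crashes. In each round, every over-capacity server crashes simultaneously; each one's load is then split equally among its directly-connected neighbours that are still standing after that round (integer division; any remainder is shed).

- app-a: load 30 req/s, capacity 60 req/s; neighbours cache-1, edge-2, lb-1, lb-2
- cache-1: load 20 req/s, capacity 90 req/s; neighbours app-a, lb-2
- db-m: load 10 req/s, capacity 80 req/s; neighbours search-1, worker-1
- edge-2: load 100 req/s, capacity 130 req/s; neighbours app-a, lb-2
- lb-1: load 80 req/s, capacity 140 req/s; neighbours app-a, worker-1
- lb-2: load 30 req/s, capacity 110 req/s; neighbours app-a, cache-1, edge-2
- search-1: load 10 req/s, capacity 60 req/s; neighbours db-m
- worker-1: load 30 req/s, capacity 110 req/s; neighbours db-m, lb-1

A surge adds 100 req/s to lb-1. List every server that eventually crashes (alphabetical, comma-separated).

Round 1 — lb-1 at 180 > 140. lb-1 crashes.
  lb-1 sheds 180 req/s to app-a, worker-1: 90 each.
    app-a: 30+90 = 120 > 60
    worker-1: 30+90 = 120 > 110
Round 2 — app-a, worker-1 crash.
  app-a sheds 120 req/s to cache-1, edge-2, lb-2: 40 each.
    cache-1: 20+40 = 60 ≤ 90
    edge-2: 100+40 = 140 > 130
    lb-2: 30+40 = 70 ≤ 110
  worker-1 sheds 120 req/s to db-m: 120 each.
    db-m: 10+120 = 130 > 80
Round 3 — db-m, edge-2 crash.
  db-m sheds 130 req/s to search-1: 130 each.
    search-1: 10+130 = 140 > 60
  edge-2 sheds 140 req/s to lb-2: 140 each.
    lb-2: 70+140 = 210 > 110
Round 4 — lb-2, search-1 crash.
  lb-2 sheds 210 req/s to cache-1: 210 each.
    cache-1: 60+210 = 270 > 90
  search-1 sheds 140 req/s: no online neighbours, lost.
Round 5 — cache-1 crashes.
  cache-1 sheds 270 req/s: no online neighbours, lost.
No further crashes.

app-a, cache-1, db-m, edge-2, lb-1, lb-2, search-1, worker-1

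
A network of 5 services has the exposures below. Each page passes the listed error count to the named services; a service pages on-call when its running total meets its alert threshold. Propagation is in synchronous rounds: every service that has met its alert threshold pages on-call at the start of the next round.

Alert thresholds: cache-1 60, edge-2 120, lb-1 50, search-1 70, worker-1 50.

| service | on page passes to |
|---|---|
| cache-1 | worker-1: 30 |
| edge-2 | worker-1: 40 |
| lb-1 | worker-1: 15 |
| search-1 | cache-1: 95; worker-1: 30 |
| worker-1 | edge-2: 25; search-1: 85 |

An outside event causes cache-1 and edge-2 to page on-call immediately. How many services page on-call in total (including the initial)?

Round 1 — cache-1, edge-2 page on-call (initial).
  worker-1: +30+40 → 70 ≥ 50
Round 2 — worker-1 pages on-call.
  search-1: +85 → 85 ≥ 70
Round 3 — search-1 pages on-call.
No further pages.

4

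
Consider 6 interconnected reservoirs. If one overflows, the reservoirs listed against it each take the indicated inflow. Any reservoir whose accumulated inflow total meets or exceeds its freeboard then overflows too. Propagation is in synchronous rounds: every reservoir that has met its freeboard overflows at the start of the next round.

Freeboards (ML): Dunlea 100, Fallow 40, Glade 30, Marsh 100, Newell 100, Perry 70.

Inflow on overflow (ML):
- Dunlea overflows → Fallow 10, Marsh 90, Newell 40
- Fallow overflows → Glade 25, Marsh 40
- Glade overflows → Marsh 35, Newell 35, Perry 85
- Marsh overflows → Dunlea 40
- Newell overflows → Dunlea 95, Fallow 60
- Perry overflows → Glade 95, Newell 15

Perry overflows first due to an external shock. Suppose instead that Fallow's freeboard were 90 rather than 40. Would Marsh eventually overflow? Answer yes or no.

no

With Fallow's freeboard at 90:
Round 1 — Perry overflows (initial).
  Glade: +95 → 95 ≥ 30
  Newell: +15 → 15 < 100
Round 2 — Glade overflows.
  Marsh: +35 → 35 < 100
  Newell: +35 → 50 < 100
No further overflows.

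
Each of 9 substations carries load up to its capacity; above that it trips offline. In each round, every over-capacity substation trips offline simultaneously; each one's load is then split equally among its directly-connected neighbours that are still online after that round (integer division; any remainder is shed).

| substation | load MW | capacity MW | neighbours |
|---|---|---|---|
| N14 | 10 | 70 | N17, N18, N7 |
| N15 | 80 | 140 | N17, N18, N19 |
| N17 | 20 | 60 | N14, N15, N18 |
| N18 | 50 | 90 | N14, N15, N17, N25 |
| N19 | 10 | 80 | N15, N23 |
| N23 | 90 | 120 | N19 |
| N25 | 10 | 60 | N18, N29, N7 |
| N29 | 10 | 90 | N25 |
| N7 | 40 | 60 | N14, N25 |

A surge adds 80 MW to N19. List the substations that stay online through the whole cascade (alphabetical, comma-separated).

N14, N15, N17, N18, N25, N29, N7

Round 1 — N19 at 90 > 80. N19 trips offline.
  N19 sheds 90 MW to N15, N23: 45 each.
    N15: 80+45 = 125 ≤ 140
    N23: 90+45 = 135 > 120
Round 2 — N23 trips offline.
  N23 sheds 135 MW: no online neighbours, lost.
No further trips.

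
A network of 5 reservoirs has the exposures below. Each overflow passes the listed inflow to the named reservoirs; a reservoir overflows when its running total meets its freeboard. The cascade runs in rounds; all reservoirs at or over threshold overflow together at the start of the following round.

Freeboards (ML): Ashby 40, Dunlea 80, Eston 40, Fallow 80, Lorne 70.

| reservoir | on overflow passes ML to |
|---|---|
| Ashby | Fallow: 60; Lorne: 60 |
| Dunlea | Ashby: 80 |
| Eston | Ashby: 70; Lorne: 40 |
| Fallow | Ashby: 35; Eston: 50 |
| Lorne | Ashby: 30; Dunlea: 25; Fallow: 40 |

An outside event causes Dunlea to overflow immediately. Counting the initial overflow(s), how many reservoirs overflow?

Round 1 — Dunlea overflows (initial).
  Ashby: +80 → 80 ≥ 40
Round 2 — Ashby overflows.
  Fallow: +60 → 60 < 80
  Lorne: +60 → 60 < 70
No further overflows.

2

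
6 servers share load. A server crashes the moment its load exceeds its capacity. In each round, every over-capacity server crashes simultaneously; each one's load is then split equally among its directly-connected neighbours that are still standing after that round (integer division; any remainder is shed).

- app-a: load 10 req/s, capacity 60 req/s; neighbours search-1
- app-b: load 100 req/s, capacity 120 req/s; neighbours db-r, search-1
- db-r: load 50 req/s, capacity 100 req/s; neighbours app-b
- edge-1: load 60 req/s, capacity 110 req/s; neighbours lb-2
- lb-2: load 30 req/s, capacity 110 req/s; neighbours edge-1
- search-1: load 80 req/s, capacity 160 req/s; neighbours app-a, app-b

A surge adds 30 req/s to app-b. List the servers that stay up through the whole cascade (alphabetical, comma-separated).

Round 1 — app-b at 130 > 120. app-b crashes.
  app-b sheds 130 req/s to db-r, search-1: 65 each.
    db-r: 50+65 = 115 > 100
    search-1: 80+65 = 145 ≤ 160
Round 2 — db-r crashes.
  db-r sheds 115 req/s: no online neighbours, lost.
No further crashes.

app-a, edge-1, lb-2, search-1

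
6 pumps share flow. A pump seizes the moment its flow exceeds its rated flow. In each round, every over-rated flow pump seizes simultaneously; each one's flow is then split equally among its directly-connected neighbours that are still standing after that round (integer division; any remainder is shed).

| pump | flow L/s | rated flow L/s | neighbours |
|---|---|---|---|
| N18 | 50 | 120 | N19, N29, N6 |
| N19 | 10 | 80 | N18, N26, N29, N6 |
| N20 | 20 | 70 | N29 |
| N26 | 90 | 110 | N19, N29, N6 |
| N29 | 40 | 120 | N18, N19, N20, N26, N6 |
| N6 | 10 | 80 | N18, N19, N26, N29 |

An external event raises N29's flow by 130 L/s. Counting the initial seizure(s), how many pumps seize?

5

Round 1 — N29 at 170 > 120. N29 seizes.
  N29 sheds 170 L/s to N18, N19, N20, N26, N6: 34 each.
    N18: 50+34 = 84 ≤ 120
    N19: 10+34 = 44 ≤ 80
    N20: 20+34 = 54 ≤ 70
    N26: 90+34 = 124 > 110
    N6: 10+34 = 44 ≤ 80
Round 2 — N26 seizes.
  N26 sheds 124 L/s to N19, N6: 62 each.
    N19: 44+62 = 106 > 80
    N6: 44+62 = 106 > 80
Round 3 — N19, N6 seize.
  N19 sheds 106 L/s to N18: 106 each.
    N18: 84+106 = 190 > 120
  N6 sheds 106 L/s to N18: 106 each.
    N18: 190+106 = 296 > 120
Round 4 — N18 seizes.
  N18 sheds 296 L/s: no online neighbours, lost.
No further seizures.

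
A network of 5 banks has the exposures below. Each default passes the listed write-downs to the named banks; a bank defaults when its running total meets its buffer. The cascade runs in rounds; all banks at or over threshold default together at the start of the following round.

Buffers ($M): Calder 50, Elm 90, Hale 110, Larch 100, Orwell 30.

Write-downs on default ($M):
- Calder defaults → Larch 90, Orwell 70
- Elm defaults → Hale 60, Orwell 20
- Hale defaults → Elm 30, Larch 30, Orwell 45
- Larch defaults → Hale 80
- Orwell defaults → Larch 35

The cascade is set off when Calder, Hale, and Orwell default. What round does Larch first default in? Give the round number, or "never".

2

Round 1 — Calder, Hale, Orwell default (initial).
  Elm: +30 → 30 < 90
  Larch: +90+30+35 → 155 ≥ 100
Round 2 — Larch defaults.
No further defaults.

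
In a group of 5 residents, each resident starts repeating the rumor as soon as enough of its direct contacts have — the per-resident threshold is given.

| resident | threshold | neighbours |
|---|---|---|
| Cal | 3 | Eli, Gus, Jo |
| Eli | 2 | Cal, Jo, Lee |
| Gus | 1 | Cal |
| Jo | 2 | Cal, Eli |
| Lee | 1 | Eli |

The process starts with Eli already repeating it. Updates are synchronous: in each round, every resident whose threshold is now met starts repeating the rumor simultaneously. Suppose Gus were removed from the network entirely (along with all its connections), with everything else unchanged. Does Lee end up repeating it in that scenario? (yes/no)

With Gus removed:
Round 1 — Eli starts repeating the rumor (initial).
Round 2 — checking thresholds:
  Cal: 1 of 2 neighbours < 3, below threshold.
  Jo: 1 of 2 neighbours < 2, below threshold.
  Lee: 1 of 1 neighbours ≥ 1, starts repeating the rumor.
Round 3 — no new spreads; cascade stops.

yes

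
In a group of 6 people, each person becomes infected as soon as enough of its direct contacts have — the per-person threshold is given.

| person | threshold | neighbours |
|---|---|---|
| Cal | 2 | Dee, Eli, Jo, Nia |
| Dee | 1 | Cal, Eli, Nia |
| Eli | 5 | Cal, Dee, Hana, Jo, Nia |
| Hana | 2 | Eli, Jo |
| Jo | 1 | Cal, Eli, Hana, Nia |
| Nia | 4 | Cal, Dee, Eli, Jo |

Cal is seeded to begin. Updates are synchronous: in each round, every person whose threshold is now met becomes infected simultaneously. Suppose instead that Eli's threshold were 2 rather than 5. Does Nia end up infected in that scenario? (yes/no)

yes

With Eli's threshold at 2:
Round 1 — Cal becomes infected (initial).
Round 2 — checking thresholds:
  Dee: 1 of 3 neighbours ≥ 1, becomes infected.
  Eli: 1 of 5 neighbours < 2, holds.
  Jo: 1 of 4 neighbours ≥ 1, becomes infected.
  Nia: 1 of 4 neighbours < 4, holds.
Round 3 — checking thresholds:
  Eli: 3 of 5 neighbours ≥ 2, becomes infected.
  Hana: 1 of 2 neighbours < 2, holds.
  Nia: 3 of 4 neighbours < 4, holds.
Round 4 — checking thresholds:
  Hana: 2 of 2 neighbours ≥ 2, becomes infected.
  Nia: 4 of 4 neighbours ≥ 4, becomes infected.
Round 5 — no new infections; cascade stops.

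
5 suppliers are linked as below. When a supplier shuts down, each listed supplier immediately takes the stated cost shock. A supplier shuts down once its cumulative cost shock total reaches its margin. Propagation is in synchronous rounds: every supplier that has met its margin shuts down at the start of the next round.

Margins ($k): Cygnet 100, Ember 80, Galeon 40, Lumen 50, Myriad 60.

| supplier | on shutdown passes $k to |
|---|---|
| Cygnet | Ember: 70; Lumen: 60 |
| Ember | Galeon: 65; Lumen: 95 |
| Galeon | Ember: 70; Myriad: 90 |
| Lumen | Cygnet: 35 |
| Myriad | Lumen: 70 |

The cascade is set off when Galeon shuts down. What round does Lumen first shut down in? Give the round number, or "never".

Round 1 — Galeon shuts down (initial).
  Ember: +70 → 70 < 80
  Myriad: +90 → 90 ≥ 60
Round 2 — Myriad shuts down.
  Lumen: +70 → 70 ≥ 50
Round 3 — Lumen shuts down.
  Cygnet: +35 → 35 < 100
No further shutdowns.

3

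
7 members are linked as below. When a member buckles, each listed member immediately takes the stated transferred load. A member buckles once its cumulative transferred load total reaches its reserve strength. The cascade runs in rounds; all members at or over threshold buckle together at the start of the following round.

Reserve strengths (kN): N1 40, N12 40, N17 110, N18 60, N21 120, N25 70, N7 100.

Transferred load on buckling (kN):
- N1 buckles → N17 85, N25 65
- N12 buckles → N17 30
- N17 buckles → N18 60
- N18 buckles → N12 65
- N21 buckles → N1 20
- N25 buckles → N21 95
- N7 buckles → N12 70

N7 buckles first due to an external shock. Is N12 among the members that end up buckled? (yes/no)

yes

Round 1 — N7 buckles (initial).
  N12: +70 → 70 ≥ 40
Round 2 — N12 buckles.
  N17: +30 → 30 < 110
No further bucklings.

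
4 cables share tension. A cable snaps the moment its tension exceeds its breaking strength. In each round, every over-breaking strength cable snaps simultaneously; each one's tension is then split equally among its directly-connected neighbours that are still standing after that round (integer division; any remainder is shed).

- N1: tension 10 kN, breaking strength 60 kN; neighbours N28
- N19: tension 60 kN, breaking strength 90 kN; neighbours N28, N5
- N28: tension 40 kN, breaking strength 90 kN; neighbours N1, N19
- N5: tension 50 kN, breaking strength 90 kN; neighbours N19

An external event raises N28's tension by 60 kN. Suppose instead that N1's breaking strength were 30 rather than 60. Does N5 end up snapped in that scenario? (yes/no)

With N1's breaking strength at 30:
Round 1 — N28 at 100 > 90. N28 snaps.
  N28 sheds 100 kN to N1, N19: 50 each.
    N1: 10+50 = 60 > 30
    N19: 60+50 = 110 > 90
Round 2 — N1, N19 snap.
  N1 sheds 60 kN: no online neighbours, lost.
  N19 sheds 110 kN to N5: 110 each.
    N5: 50+110 = 160 > 90
Round 3 — N5 snaps.
  N5 sheds 160 kN: no online neighbours, lost.
No further breaks.

yes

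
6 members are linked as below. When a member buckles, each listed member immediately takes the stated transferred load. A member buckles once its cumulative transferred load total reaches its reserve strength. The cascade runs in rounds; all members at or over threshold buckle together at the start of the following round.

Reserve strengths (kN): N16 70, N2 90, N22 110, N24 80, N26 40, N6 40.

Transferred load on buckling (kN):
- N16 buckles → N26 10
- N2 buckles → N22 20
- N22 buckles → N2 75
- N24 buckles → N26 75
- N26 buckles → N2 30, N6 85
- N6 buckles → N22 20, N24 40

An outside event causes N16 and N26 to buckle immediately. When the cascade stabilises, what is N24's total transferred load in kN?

Round 1 — N16, N26 buckle (initial).
  N2: +30 → 30 < 90
  N6: +85 → 85 ≥ 40
Round 2 — N6 buckles.
  N22: +20 → 20 < 110
  N24: +40 → 40 < 80
No further bucklings.

40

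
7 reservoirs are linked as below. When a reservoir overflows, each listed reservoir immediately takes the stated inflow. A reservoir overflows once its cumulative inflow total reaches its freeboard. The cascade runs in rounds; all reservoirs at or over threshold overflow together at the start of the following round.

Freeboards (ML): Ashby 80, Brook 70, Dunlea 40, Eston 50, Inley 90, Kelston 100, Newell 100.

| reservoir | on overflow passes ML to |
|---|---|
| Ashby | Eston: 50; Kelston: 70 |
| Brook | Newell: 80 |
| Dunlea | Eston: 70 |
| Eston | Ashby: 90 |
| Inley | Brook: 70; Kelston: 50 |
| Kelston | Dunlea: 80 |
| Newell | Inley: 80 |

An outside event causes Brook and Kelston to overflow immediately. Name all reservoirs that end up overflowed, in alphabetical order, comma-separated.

Round 1 — Brook, Kelston overflow (initial).
  Dunlea: +80 → 80 ≥ 40
  Newell: +80 → 80 < 100
Round 2 — Dunlea overflows.
  Eston: +70 → 70 ≥ 50
Round 3 — Eston overflows.
  Ashby: +90 → 90 ≥ 80
Round 4 — Ashby overflows.
No further overflows.

Ashby, Brook, Dunlea, Eston, Kelston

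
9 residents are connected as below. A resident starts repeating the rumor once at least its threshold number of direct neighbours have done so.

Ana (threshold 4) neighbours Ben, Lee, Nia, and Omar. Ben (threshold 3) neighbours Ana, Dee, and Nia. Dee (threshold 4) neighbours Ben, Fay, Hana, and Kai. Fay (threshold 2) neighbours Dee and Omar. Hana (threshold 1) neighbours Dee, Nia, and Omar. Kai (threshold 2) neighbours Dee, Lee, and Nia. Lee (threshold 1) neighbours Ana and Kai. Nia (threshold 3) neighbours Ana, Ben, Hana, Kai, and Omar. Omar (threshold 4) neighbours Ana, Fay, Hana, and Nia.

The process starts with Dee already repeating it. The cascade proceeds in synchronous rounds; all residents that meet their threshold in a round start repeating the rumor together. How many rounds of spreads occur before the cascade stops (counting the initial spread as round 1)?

2

Round 1 — Dee starts repeating the rumor (initial).
Round 2 — checking thresholds:
  Ben: 1 of 3 neighbours < 3, not yet.
  Fay: 1 of 2 neighbours < 2, not yet.
  Hana: 1 of 3 neighbours ≥ 1, starts repeating the rumor.
  Kai: 1 of 3 neighbours < 2, not yet.
Round 3 — no new spreads; cascade stops.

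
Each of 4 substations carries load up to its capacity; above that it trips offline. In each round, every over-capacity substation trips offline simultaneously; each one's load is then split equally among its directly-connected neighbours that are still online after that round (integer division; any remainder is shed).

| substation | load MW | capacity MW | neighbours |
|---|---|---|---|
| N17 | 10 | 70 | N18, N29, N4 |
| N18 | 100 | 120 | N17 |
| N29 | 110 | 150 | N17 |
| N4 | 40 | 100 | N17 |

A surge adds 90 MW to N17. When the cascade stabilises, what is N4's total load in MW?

73

Round 1 — N17 at 100 > 70. N17 trips offline.
  N17 sheds 100 MW to N18, N29, N4: 33 each (1 lost).
    N18: 100+33 = 133 > 120
    N29: 110+33 = 143 ≤ 150
    N4: 40+33 = 73 ≤ 100
Round 2 — N18 trips offline.
  N18 sheds 133 MW: no online neighbours, lost.
No further trips.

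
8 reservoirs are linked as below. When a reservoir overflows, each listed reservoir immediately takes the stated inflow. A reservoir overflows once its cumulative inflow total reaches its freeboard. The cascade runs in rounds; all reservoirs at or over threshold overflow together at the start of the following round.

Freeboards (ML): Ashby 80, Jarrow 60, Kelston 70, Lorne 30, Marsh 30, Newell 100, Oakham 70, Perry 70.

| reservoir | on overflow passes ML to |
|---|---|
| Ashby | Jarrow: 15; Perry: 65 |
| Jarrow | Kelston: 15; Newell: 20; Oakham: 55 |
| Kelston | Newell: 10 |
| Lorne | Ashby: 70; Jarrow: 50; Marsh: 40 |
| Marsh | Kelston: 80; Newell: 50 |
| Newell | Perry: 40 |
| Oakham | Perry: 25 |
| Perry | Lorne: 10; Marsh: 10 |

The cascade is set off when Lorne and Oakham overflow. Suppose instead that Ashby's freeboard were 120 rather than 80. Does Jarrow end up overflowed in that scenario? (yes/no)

no

With Ashby's freeboard at 120:
Round 1 — Lorne, Oakham overflow (initial).
  Ashby: +70 → 70 < 120
  Jarrow: +50 → 50 < 60
  Marsh: +40 → 40 ≥ 30
  Perry: +25 → 25 < 70
Round 2 — Marsh overflows.
  Kelston: +80 → 80 ≥ 70
  Newell: +50 → 50 < 100
Round 3 — Kelston overflows.
  Newell: +10 → 60 < 100
No further overflows.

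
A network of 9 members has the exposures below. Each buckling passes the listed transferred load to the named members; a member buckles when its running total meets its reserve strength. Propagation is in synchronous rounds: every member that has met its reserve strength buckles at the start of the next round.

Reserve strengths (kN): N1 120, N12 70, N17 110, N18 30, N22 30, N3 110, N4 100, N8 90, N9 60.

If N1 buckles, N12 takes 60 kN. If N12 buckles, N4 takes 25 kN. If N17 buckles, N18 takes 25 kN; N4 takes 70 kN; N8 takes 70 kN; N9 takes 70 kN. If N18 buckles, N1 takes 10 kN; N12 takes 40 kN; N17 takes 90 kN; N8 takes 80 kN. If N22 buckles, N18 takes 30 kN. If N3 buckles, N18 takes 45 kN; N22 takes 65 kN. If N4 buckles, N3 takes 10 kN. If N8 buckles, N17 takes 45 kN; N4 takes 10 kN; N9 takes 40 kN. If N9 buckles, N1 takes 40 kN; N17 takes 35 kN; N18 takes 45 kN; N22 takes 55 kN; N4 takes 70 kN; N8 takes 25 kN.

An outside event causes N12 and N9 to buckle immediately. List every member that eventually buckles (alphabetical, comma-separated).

Round 1 — N12, N9 buckle (initial).
  N1: +40 → 40 < 120
  N17: +35 → 35 < 110
  N18: +45 → 45 ≥ 30
  N22: +55 → 55 ≥ 30
  N4: +25+70 → 95 < 100
  N8: +25 → 25 < 90
Round 2 — N18, N22 buckle.
  N1: +10 → 50 < 120
  N17: +90 → 125 ≥ 110
  N8: +80 → 105 ≥ 90
Round 3 — N17, N8 buckle.
  N4: +70+10 → 175 ≥ 100
Round 4 — N4 buckles.
  N3: +10 → 10 < 110
No further bucklings.

N12, N17, N18, N22, N4, N8, N9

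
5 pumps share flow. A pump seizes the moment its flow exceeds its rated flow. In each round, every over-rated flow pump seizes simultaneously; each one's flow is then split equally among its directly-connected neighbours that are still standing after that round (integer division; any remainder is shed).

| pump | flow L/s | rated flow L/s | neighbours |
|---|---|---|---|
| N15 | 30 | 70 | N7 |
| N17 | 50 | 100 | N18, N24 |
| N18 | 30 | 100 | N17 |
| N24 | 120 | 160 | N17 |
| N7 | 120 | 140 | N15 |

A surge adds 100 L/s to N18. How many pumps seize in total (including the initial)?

Round 1 — N18 at 130 > 100. N18 seizes.
  N18 sheds 130 L/s to N17: 130 each.
    N17: 50+130 = 180 > 100
Round 2 — N17 seizes.
  N17 sheds 180 L/s to N24: 180 each.
    N24: 120+180 = 300 > 160
Round 3 — N24 seizes.
  N24 sheds 300 L/s: no online neighbours, lost.
No further seizures.

3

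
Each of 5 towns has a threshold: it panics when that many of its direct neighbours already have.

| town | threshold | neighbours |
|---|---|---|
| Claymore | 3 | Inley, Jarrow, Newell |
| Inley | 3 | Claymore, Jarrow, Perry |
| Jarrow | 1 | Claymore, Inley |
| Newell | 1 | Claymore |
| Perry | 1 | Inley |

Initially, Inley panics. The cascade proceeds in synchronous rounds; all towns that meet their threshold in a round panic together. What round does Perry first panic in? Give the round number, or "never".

2

Round 1 — Inley panics (initial).
Round 2 — checking thresholds:
  Claymore: 1 of 3 neighbours < 3, below threshold.
  Jarrow: 1 of 2 neighbours ≥ 1, panics.
  Perry: 1 of 1 neighbours ≥ 1, panics.
Round 3 — no new panics; cascade stops.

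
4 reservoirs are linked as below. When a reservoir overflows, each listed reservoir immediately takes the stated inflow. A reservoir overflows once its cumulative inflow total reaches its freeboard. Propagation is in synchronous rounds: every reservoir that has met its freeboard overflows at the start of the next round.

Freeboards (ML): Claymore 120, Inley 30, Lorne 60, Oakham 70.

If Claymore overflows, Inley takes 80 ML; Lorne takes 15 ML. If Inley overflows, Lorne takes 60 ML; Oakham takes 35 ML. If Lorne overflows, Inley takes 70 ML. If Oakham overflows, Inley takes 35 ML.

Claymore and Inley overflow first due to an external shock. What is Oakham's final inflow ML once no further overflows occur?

Round 1 — Claymore, Inley overflow (initial).
  Lorne: +15+60 → 75 ≥ 60
  Oakham: +35 → 35 < 70
Round 2 — Lorne overflows.
No further overflows.

35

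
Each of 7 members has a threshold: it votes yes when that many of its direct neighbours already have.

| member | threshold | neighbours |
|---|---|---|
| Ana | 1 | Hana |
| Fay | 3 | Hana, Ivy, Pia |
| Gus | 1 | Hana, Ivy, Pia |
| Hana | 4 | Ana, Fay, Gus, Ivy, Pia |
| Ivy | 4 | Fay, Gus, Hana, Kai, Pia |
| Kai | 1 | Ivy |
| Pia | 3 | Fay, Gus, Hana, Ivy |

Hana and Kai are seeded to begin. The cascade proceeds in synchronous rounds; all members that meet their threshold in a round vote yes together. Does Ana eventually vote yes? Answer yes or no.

Round 1 — Hana, Kai vote yes (initial).
Round 2 — checking thresholds:
  Ana: 1 of 1 neighbours ≥ 1, votes yes.
  Fay: 1 of 3 neighbours < 3, below threshold.
  Gus: 1 of 3 neighbours ≥ 1, votes yes.
  Ivy: 2 of 5 neighbours < 4, below threshold.
  Pia: 1 of 4 neighbours < 3, below threshold.
Round 3 — no new yes votes; cascade stops.

yes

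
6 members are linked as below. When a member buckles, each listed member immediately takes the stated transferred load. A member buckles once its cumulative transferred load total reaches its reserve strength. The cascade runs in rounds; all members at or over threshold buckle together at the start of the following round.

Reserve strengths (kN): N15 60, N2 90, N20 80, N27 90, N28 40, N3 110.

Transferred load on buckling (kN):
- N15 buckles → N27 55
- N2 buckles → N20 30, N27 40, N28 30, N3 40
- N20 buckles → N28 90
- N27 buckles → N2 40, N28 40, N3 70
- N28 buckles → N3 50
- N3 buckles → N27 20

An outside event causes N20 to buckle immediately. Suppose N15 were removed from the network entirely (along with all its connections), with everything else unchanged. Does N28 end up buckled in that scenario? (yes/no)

With N15 removed:
Round 1 — N20 buckles (initial).
  N28: +90 → 90 ≥ 40
Round 2 — N28 buckles.
  N3: +50 → 50 < 110
No further bucklings.

yes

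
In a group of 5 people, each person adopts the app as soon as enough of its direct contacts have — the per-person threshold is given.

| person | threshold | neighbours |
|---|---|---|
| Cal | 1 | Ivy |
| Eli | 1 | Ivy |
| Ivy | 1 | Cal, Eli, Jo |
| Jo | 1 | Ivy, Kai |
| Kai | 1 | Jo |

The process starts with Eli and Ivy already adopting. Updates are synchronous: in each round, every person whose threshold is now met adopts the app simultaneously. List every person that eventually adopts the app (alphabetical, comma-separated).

Cal, Eli, Ivy, Jo, Kai

Round 1 — Eli, Ivy adopt the app (initial).
Round 2 — checking thresholds:
  Cal: 1 of 1 neighbours ≥ 1, adopts the app.
  Jo: 1 of 2 neighbours ≥ 1, adopts the app.
Round 3 — checking thresholds:
  Kai: 1 of 1 neighbours ≥ 1, adopts the app.
Round 4 — no new adoptions; cascade stops.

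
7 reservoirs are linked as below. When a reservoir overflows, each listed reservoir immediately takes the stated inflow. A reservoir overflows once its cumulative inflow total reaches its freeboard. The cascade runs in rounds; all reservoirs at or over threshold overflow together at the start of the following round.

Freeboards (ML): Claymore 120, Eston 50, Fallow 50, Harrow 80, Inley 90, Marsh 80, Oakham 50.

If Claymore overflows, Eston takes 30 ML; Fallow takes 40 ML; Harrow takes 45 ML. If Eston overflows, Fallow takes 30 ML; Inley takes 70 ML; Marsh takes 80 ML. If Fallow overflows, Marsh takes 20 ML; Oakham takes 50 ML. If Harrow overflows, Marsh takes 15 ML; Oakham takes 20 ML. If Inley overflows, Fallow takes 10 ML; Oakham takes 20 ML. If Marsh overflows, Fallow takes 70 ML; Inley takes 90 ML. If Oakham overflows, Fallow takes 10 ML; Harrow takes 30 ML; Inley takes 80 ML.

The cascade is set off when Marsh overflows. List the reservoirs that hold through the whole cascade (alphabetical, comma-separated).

Claymore, Eston, Harrow

Round 1 — Marsh overflows (initial).
  Fallow: +70 → 70 ≥ 50
  Inley: +90 → 90 ≥ 90
Round 2 — Fallow, Inley overflow.
  Oakham: +50+20 → 70 ≥ 50
Round 3 — Oakham overflows.
  Harrow: +30 → 30 < 80
No further overflows.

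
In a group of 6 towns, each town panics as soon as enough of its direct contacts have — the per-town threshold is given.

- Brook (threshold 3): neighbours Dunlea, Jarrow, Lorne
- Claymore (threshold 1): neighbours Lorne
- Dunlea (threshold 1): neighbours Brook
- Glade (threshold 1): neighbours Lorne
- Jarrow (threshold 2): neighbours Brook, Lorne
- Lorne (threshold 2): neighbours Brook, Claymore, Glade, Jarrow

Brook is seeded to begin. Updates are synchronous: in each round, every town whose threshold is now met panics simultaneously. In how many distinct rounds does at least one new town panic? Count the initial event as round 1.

Round 1 — Brook panics (initial).
Round 2 — checking thresholds:
  Dunlea: 1 of 1 neighbours ≥ 1, panics.
  Jarrow: 1 of 2 neighbours < 2, below threshold.
  Lorne: 1 of 4 neighbours < 2, below threshold.
Round 3 — no new panics; cascade stops.

2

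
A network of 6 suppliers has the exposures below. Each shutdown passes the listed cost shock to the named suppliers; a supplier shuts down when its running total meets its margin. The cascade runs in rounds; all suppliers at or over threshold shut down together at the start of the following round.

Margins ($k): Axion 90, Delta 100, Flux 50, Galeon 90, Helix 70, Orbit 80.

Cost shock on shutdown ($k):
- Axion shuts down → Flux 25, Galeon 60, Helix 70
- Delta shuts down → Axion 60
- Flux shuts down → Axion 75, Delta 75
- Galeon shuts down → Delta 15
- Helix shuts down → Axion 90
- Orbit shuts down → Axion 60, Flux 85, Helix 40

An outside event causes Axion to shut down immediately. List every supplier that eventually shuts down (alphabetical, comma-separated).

Axion, Helix

Round 1 — Axion shuts down (initial).
  Flux: +25 → 25 < 50
  Galeon: +60 → 60 < 90
  Helix: +70 → 70 ≥ 70
Round 2 — Helix shuts down.
No further shutdowns.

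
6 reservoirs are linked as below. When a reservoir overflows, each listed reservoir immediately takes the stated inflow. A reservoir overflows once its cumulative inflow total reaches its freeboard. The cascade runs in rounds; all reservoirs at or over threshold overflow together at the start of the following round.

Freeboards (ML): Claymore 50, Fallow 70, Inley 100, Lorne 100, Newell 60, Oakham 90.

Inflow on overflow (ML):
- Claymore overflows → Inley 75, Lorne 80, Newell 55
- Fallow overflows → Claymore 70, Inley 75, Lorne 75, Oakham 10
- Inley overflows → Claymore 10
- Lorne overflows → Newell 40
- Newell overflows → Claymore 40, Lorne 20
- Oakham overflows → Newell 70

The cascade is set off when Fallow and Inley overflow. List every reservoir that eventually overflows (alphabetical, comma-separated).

Claymore, Fallow, Inley, Lorne, Newell

Round 1 — Fallow, Inley overflow (initial).
  Claymore: +70+10 → 80 ≥ 50
  Lorne: +75 → 75 < 100
  Oakham: +10 → 10 < 90
Round 2 — Claymore overflows.
  Lorne: +80 → 155 ≥ 100
  Newell: +55 → 55 < 60
Round 3 — Lorne overflows.
  Newell: +40 → 95 ≥ 60
Round 4 — Newell overflows.
No further overflows.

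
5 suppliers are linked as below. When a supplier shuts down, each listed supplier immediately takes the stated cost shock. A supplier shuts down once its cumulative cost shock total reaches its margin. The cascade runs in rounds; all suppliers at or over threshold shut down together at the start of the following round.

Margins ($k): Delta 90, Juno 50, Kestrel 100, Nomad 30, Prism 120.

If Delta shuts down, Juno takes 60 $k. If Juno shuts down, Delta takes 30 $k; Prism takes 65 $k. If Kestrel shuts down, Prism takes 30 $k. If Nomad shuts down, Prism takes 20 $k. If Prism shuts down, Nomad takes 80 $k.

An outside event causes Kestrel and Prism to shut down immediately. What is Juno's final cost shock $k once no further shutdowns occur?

Round 1 — Kestrel, Prism shut down (initial).
  Nomad: +80 → 80 ≥ 30
Round 2 — Nomad shuts down.
No further shutdowns.

0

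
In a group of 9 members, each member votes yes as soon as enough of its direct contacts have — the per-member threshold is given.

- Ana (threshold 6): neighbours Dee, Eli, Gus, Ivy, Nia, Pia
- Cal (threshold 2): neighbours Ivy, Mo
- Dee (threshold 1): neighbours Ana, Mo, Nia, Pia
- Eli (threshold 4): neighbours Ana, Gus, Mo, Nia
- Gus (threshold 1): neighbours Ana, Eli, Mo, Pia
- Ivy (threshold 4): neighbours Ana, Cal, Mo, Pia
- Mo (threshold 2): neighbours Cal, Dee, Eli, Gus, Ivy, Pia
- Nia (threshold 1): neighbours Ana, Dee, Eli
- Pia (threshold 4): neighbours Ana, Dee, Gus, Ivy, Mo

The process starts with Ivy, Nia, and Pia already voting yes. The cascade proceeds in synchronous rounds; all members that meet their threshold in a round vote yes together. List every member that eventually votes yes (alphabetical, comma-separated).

Cal, Dee, Gus, Ivy, Mo, Nia, Pia

Round 1 — Ivy, Nia, Pia vote yes (initial).
Round 2 — checking thresholds:
  Ana: 3 of 6 neighbours < 6, not yet.
  Cal: 1 of 2 neighbours < 2, not yet.
  Dee: 2 of 4 neighbours ≥ 1, votes yes.
  Eli: 1 of 4 neighbours < 4, not yet.
  Gus: 1 of 4 neighbours ≥ 1, votes yes.
  Mo: 2 of 6 neighbours ≥ 2, votes yes.
Round 3 — checking thresholds:
  Ana: 5 of 6 neighbours < 6, not yet.
  Cal: 2 of 2 neighbours ≥ 2, votes yes.
  Eli: 3 of 4 neighbours < 4, not yet.
Round 4 — no new yes votes; cascade stops.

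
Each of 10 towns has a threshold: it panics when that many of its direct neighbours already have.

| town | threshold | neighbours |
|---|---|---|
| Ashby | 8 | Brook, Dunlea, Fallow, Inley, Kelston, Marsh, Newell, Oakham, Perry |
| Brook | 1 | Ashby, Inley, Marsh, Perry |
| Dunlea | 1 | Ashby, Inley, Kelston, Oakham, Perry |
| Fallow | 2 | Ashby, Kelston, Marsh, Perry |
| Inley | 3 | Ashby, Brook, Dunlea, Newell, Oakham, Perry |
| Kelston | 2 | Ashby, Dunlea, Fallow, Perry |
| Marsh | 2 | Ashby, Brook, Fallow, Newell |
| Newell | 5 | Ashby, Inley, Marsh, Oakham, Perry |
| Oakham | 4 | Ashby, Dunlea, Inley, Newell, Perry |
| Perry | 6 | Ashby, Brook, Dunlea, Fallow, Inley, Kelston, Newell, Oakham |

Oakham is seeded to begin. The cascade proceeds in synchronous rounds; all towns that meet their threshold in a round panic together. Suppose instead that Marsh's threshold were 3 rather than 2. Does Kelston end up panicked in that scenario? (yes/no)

no

With Marsh's threshold at 3:
Round 1 — Oakham panics (initial).
Round 2 — checking thresholds:
  Ashby: 1 of 9 neighbours < 8, holds.
  Dunlea: 1 of 5 neighbours ≥ 1, panics.
  Inley: 1 of 6 neighbours < 3, holds.
  Newell: 1 of 5 neighbours < 5, holds.
  Perry: 1 of 8 neighbours < 6, holds.
Round 3 — no new panics; cascade stops.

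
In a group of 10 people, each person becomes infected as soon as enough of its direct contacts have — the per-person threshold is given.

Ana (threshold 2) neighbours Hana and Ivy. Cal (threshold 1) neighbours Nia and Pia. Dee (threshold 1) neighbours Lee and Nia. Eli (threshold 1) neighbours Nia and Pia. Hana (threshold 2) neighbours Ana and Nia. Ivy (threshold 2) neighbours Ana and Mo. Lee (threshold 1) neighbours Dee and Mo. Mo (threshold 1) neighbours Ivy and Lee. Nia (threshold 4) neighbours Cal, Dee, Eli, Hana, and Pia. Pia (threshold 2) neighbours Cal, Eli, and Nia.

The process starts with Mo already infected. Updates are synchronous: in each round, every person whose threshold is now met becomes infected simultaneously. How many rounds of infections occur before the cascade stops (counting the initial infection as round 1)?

3

Round 1 — Mo becomes infected (initial).
Round 2 — checking thresholds:
  Ivy: 1 of 2 neighbours < 2, not yet.
  Lee: 1 of 2 neighbours ≥ 1, becomes infected.
Round 3 — checking thresholds:
  Dee: 1 of 2 neighbours ≥ 1, becomes infected.
  Ivy: 1 of 2 neighbours < 2, not yet.
Round 4 — no new infections; cascade stops.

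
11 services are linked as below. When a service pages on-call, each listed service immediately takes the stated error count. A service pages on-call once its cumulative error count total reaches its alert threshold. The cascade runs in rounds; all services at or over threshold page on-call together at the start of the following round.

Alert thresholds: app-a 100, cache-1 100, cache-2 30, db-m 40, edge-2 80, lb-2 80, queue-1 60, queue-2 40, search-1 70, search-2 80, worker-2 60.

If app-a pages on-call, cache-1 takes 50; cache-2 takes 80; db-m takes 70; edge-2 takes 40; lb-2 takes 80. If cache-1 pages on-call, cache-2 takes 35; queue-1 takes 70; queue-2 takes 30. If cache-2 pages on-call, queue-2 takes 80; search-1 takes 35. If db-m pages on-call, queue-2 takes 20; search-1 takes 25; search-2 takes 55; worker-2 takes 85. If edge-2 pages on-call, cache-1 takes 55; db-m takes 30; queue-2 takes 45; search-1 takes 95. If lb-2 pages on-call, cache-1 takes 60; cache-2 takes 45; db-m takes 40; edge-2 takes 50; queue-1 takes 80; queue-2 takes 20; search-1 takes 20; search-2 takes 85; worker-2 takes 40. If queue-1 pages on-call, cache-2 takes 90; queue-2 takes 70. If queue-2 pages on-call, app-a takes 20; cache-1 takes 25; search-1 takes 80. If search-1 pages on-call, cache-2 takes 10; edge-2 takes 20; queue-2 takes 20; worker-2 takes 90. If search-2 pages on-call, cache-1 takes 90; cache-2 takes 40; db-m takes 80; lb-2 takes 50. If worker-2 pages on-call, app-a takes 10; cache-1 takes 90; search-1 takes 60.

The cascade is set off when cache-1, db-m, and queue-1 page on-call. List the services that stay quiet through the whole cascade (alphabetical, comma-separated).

app-a, edge-2, lb-2, search-2

Round 1 — cache-1, db-m, queue-1 page on-call (initial).
  cache-2: +35+90 → 125 ≥ 30
  queue-2: +30+20+70 → 120 ≥ 40
  search-1: +25 → 25 < 70
  search-2: +55 → 55 < 80
  worker-2: +85 → 85 ≥ 60
Round 2 — cache-2, queue-2, worker-2 page on-call.
  app-a: +20+10 → 30 < 100
  search-1: +35+80+60 → 200 ≥ 70
Round 3 — search-1 pages on-call.
  edge-2: +20 → 20 < 80
No further pages.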